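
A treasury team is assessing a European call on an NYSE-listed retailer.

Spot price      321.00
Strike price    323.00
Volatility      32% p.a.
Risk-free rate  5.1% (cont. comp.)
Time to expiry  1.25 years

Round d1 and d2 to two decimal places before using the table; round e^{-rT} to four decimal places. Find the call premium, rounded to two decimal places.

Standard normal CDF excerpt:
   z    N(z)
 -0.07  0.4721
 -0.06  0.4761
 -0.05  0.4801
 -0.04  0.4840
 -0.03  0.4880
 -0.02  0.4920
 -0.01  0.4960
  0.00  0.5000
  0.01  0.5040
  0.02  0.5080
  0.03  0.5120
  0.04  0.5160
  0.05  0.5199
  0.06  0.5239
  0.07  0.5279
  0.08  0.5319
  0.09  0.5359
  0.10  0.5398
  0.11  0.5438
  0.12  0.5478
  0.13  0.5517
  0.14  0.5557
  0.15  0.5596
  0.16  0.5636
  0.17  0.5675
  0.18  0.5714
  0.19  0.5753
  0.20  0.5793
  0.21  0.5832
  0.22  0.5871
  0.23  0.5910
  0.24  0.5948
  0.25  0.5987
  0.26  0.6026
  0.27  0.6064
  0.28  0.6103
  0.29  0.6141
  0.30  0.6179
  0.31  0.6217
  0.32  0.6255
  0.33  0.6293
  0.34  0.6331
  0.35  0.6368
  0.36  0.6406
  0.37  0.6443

54.13

σ√T = 0.32·√1.25 = 0.3578
d₁ = [ln(321/323) + (0.051 + 0.32²/2)·1.25] / 0.3578 = [-0.0062 + 0.1278] / 0.3578 = 0.3397 which rounds to 0.34
d₂ = d₁ − σ√T = 0.3397 − 0.3578 = -0.0181 which rounds to -0.02
e^(−rT) = e^(−0.051·1.25) = 0.9382
C = 321·N(0.34) − 323·0.9382·N(-0.02) = 321·0.6331 − 323·0.9382·0.4920 = 203.2251 − 149.0950 = 54.1301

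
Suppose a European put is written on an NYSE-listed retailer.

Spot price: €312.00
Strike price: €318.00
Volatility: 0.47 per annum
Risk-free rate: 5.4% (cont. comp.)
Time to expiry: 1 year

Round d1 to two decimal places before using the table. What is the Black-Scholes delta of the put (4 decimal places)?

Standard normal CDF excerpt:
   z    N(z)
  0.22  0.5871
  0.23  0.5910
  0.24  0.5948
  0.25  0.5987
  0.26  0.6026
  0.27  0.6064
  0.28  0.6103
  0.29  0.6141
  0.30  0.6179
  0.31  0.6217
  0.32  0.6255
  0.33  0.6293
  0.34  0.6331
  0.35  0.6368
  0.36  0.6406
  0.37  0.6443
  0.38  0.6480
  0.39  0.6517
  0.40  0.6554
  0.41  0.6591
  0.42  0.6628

-0.3783

σ√T = 0.47·√1 = 0.4700
d₁ = [ln(312/318) + (0.054 + 0.47²/2)·1] / 0.4700 = [-0.0190 + 0.1644] / 0.4700 = 0.3094 which rounds to 0.31
N(d₁) = N(0.31) = 0.6217
Δ_put = N(d₁) − 1 = 0.6217 − 1 = -0.3783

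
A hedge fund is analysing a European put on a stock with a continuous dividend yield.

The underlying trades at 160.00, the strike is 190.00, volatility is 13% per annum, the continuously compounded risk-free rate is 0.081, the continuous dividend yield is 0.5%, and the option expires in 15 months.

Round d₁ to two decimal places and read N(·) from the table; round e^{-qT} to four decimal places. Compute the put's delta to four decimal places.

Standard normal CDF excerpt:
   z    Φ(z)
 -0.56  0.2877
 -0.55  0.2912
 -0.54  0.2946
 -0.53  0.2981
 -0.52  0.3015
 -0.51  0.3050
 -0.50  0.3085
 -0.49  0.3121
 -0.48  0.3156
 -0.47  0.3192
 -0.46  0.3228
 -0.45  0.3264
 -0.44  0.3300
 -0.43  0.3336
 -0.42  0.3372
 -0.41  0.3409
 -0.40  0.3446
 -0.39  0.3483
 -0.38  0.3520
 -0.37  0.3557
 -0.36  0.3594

-0.6730

σ√T = 0.13·√1.25 = 0.1453
d₁ = [ln(160/190) + (0.081 − 0.005 + ½·0.13²)·1.25] / (σ√T) = (-0.1719 + 0.1056) / 0.1453 = -0.4561 which rounds to -0.46
N(d₁) = N(-0.46) = 0.3228
Δ_put = exp(−qT)·(N(d₁) − 1) = 0.9938·(0.3228 − 1) = -0.6730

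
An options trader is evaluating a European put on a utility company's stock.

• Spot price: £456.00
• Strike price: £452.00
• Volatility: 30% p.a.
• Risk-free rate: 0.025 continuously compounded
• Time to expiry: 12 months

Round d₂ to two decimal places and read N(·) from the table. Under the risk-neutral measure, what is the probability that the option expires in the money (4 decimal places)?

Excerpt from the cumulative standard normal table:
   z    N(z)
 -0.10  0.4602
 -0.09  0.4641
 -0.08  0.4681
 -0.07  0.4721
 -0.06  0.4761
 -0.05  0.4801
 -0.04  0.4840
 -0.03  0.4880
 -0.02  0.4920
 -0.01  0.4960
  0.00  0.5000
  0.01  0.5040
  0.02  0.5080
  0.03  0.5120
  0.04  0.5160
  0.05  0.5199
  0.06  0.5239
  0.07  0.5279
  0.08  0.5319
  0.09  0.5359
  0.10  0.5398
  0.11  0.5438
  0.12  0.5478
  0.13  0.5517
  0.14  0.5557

0.5160

σ√T = 0.3·√1 = 0.3000
d₁ = [ln(456/452) + (0.025 + ½·0.3²)·1] / (σ√T) = (0.0088 + 0.0700) / 0.3000 = 0.2627 which rounds to 0.26
d₂ = 0.2627 − 0.3000 = -0.0373 which rounds to -0.04
Pr(exercise) under Q = N(−d₂) = N(0.04) = 0.5160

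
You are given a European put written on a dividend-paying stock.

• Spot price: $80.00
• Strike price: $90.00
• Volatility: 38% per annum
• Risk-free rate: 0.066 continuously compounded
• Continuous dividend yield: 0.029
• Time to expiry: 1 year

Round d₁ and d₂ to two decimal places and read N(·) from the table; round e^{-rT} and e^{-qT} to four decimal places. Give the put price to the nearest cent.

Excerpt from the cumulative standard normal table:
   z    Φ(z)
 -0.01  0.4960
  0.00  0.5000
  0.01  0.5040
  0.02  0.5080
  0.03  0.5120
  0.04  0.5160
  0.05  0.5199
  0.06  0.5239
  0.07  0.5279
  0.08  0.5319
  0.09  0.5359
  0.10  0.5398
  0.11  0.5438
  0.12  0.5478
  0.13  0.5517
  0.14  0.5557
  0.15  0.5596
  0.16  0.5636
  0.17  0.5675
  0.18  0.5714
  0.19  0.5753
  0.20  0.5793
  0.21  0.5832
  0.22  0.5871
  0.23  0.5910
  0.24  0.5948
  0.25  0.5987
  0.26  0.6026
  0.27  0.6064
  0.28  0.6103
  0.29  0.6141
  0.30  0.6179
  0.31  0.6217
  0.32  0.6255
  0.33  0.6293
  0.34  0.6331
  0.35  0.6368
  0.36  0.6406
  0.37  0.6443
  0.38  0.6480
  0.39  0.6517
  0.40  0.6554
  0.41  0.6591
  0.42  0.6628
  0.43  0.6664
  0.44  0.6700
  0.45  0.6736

σ√T = 0.38 × 1.0000 = 0.3800
ln(S/K) + (r − q + σ²/2)T = ln(80/90) + (0.066 − 0.029 + 0.38²/2)·1 = -0.1178 + 0.1092 = -0.0086
d₁ = -0.0086 / 0.3800 = -0.0226 ⇒ -0.02
d₂ = d₁ − σ√T = -0.0226 − 0.3800 = -0.4026 ⇒ -0.40
e^(−qT) = e^(−0.029·1) = 0.9714;  e^(−rT) = e^(−0.066·1) = 0.9361
N(−d₂) = N(0.40) = 0.6554;  N(−d₁) = N(0.02) = 0.5080
P = 90·0.9361·0.6554 − 80·0.9714·0.5080 = 55.2168 − 39.4777 = 15.7391

$15.74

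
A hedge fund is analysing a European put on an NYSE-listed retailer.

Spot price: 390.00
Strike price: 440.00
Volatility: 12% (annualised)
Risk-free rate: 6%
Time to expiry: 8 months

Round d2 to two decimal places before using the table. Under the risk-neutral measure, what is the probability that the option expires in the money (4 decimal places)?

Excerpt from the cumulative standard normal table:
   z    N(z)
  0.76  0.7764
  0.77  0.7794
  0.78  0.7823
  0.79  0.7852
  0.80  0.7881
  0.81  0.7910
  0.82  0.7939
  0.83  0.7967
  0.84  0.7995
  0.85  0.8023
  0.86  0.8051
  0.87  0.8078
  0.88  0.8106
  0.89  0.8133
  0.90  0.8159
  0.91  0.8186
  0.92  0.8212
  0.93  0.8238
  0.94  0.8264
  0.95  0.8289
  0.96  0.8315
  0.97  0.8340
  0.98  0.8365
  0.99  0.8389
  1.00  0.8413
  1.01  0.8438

σ√T = 0.12 × 0.8165 = 0.0980
ln(S/K) + (r + σ²/2)T = ln(390/440) + (0.06 + 0.12²/2)·0.6667 = -0.1206 + 0.0448 = -0.0758
d₁ = -0.0758 / 0.0980 = -0.7739 ≈ -0.77
d₂ = d₁ − σ√T = -0.7739 − 0.0980 = -0.8719 ≈ -0.87
Risk-neutral Pr[S_T < K] = N(−d₂) = N(0.87) = 0.8078

0.8078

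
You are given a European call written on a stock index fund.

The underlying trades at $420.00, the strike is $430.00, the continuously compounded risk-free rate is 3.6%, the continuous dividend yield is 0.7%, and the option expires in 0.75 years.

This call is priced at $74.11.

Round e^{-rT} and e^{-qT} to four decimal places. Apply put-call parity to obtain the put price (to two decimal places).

e^(−qT) = e^(−0.007·0.75) = 0.9948;  e^(−rT) = e^(−0.036·0.75) = 0.9734
Put-call parity: C − P = S·e^(−qT) − K·e^(−rT) = 420·0.9948 − 430·0.9734 = 417.8160 − 418.5620 = -0.7460
P = C − (C − P) = 74.11 − (-0.7460) = 74.8560

$74.86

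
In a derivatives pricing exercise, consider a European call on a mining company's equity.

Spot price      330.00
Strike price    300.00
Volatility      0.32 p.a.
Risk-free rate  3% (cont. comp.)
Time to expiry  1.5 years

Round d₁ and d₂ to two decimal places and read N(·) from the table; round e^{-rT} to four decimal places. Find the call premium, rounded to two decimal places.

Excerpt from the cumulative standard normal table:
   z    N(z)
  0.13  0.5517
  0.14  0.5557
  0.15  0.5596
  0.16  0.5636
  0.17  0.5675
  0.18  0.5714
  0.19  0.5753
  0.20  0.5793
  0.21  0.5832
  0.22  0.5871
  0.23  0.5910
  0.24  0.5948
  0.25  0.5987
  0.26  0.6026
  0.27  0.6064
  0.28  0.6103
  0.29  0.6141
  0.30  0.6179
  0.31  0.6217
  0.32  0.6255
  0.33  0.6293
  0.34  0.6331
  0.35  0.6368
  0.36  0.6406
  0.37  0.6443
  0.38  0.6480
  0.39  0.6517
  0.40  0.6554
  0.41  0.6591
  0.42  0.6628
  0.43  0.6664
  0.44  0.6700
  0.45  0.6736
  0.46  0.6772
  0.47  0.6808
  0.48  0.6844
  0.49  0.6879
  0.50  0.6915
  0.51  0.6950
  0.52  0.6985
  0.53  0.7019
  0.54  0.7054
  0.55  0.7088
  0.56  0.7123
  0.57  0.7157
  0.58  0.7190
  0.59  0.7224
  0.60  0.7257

72.26

T = 1.5;  σ√T = 0.3919
d₁ = [ln(330/300) + (0.03 + 0.32²/2)·1.5] / 0.3919 = [0.0953 + 0.1218] / 0.3919 = 0.5540 which rounds to 0.55
d₂ = d₁ − σ√T = 0.5540 − 0.3919 = 0.1620 which rounds to 0.16
exp(−rT) = exp(−0.03·1.5) = 0.9560
C = 330·N(0.55) − 300·0.9560·N(0.16) = 330·0.7088 − 300·0.9560·0.5636 = 233.9040 − 161.6405 = 72.2635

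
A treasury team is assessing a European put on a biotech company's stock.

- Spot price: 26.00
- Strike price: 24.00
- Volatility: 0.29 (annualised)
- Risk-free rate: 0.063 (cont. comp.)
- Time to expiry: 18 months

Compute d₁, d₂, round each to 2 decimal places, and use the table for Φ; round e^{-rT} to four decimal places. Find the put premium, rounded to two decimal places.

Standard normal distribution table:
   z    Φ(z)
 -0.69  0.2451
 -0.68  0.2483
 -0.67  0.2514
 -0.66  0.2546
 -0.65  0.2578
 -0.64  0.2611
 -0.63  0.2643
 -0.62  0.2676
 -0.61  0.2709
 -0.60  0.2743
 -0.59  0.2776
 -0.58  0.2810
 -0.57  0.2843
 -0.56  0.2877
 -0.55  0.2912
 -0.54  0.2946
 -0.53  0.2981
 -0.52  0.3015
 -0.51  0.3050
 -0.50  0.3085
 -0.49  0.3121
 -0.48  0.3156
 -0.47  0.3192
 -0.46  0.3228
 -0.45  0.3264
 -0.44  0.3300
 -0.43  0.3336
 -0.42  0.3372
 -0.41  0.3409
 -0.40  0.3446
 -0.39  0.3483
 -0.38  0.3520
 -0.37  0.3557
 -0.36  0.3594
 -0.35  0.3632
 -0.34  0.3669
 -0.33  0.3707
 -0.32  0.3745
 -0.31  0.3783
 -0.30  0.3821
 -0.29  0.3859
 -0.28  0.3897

σ√T = 0.29 × 1.2247 = 0.3552
ln(S/K) + (r + σ²/2)T = ln(26/24) + (0.063 + 0.29²/2)·1.5 = 0.0800 + 0.1576 = 0.2376
d₁ = 0.2376 / 0.3552 = 0.6690 ≈ 0.67
d₂ = d₁ − σ√T = 0.6690 − 0.3552 = 0.3138 ≈ 0.31
exp(−rT) = exp(−0.063·1.5) = 0.9098
N(−d₂) = N(-0.31) = 0.3783;  N(−d₁) = N(-0.67) = 0.2514
P = 24·0.9098·0.3783 − 26·0.2514 = 8.2603 − 6.5364 = 1.7239

1.72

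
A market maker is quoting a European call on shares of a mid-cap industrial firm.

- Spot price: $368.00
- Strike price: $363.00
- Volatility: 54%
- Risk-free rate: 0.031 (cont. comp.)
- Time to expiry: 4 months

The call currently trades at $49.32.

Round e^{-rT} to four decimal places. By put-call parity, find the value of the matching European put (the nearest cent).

exp(−rT) = exp(−0.031·0.3333) = 0.9897
Put-call parity: C − P = S − K·e^(−rT) = 368 − 363·0.9897 = 368 − 359.2611 = 8.7389
P = C − (C − P) = 49.32 − (8.7389) = 40.5811

$40.58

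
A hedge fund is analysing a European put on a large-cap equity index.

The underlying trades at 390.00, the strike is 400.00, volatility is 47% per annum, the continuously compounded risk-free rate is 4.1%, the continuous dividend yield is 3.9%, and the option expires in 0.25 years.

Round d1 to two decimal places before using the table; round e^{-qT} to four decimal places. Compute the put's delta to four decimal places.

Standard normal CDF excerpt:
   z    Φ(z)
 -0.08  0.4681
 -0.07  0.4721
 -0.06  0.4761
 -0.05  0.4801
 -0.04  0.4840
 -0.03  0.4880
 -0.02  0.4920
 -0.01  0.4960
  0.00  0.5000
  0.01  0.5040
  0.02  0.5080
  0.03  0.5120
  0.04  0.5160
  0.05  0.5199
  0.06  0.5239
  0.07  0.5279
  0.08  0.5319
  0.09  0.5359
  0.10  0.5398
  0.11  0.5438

-0.4912

σ√T = 0.47 × 0.5000 = 0.2350
d₁ = [ln(390/400) + (0.041 − 0.039 + 0.47²/2)·0.25] / 0.2350 = [-0.0253 + 0.0281] / 0.2350 = 0.0119 which rounds to 0.01
N(d₁) = N(0.01) = 0.5040
Δ_put = exp(−qT)·(N(d₁) − 1) = 0.9903·(0.5040 − 1) = -0.4912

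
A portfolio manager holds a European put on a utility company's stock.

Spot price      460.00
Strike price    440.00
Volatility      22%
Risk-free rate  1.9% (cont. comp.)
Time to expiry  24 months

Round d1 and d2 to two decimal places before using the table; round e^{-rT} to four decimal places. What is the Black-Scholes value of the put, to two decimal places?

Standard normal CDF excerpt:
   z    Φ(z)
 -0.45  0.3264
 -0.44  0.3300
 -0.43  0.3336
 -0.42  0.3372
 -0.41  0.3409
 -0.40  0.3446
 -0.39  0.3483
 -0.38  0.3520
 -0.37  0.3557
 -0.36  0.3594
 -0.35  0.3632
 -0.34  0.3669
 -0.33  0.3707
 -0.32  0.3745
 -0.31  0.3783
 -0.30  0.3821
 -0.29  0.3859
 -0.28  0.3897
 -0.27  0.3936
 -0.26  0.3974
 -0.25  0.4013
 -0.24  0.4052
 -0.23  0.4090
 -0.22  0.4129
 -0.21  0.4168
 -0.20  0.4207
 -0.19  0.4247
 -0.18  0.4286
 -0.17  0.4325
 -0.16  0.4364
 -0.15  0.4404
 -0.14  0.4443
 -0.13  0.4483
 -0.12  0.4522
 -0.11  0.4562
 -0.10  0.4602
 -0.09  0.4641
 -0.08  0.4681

σ√T = 0.22 × 1.4142 = 0.3111
ln(S/K) + (r + σ²/2)T = ln(460/440) + (0.019 + 0.22²/2)·2 = 0.0445 + 0.0864 = 0.1309
d₁ = 0.1309 / 0.3111 = 0.4206 ⇒ 0.42
d₂ = d₁ − σ√T = 0.4206 − 0.3111 = 0.1094 ⇒ 0.11
exp(−rT) = exp(−0.019·2) = 0.9627
N(−d₂) = N(-0.11) = 0.4562;  N(−d₁) = N(-0.42) = 0.3372
P = 440·0.9627·0.4562 − 460·0.3372 = 193.2408 − 155.1120 = 38.1288

38.13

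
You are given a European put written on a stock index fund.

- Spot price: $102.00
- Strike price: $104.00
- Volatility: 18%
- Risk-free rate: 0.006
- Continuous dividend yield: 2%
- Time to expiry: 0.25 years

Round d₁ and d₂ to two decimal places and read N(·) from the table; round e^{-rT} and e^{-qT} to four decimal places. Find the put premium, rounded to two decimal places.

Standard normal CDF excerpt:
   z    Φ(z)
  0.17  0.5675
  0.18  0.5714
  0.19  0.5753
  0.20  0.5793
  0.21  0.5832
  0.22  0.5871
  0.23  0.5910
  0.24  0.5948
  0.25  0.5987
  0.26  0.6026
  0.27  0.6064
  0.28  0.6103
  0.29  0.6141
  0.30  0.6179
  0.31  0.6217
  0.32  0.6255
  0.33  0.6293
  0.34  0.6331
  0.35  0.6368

σ√T = 0.18·√0.25 = 0.0900
d₁ = [ln(102/104) + (0.006 − 0.02 + 0.18²/2)·0.25] / 0.0900 = [-0.0194 + 0.0005] / 0.0900 = -0.2096 ⇒ -0.21
d₂ = d₁ − σ√T = -0.2096 − 0.0900 = -0.2996 ⇒ -0.30
e^(−qT) = e^(−0.02·0.25) = 0.9950;  e^(−rT) = e^(−0.006·0.25) = 0.9985
N(−d₂) = N(0.30) = 0.6179;  N(−d₁) = N(0.21) = 0.5832
P = 104·0.9985·0.6179 − 102·0.9950·0.5832 = 64.1652 − 59.1890 = 4.9762

$4.98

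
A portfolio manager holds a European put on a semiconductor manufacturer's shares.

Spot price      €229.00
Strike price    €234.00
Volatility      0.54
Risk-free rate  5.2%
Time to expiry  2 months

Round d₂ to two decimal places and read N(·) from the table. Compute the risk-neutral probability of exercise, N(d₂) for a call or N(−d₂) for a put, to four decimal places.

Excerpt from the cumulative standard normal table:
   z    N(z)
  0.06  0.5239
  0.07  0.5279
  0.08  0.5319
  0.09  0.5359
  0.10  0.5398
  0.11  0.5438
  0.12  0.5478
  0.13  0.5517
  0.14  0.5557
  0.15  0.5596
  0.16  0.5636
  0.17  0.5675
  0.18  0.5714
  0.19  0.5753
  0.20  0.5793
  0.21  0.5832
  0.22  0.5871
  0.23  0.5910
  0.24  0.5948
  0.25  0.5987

0.5675

T = 0.1667;  σ√T = 0.2205
d₁ = [ln(229/234) + (0.052 + ½·0.54²)·0.1667] / (σ√T) = (-0.0216 + 0.0330) / 0.2205 = 0.0516 → 0.05
d₂ = 0.0516 − 0.2205 = -0.1689 → -0.17
Risk-neutral Pr[S_T < K] = N(−d₂) = N(0.17) = 0.5675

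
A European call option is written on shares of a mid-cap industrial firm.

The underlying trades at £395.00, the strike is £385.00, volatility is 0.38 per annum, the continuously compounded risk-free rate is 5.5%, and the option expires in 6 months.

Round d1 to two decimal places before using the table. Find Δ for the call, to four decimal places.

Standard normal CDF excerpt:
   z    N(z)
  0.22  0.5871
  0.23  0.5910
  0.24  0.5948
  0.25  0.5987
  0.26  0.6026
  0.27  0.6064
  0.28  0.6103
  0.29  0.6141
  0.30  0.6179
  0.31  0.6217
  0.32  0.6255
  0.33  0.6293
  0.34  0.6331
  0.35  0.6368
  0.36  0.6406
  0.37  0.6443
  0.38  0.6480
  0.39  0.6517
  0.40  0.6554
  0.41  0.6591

0.6293

σ√T = 0.38·√0.5 = 0.2687
d₁ = [ln(395/385) + (0.055 + 0.38²/2)·0.5] / 0.2687 = [0.0256 + 0.0636] / 0.2687 = 0.3321 which rounds to 0.33
N(d₁) = N(0.33) = 0.6293
Δ_call = N(d₁) = 0.6293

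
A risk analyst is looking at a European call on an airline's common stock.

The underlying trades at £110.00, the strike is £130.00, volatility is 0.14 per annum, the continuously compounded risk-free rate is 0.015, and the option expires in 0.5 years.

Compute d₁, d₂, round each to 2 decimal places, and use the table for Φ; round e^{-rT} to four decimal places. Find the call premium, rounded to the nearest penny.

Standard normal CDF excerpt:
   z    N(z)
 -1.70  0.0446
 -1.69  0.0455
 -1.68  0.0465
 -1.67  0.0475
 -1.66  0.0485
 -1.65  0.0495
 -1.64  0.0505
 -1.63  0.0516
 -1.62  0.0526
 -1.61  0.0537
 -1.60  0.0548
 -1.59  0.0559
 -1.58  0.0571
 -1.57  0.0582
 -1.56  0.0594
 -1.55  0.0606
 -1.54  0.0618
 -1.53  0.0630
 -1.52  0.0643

£0.28

T = 0.5;  σ√T = 0.0990
d₁ = [ln(110/130) + (0.015 + ½·0.14²)·0.5] / (σ√T) = (-0.1671 + 0.0124) / 0.0990 = -1.5622 ≈ -1.56
d₂ = -1.5622 − 0.0990 = -1.6612 ≈ -1.66
exp(−rT) = exp(−0.015·0.5) = 0.9925
N(d₁) = N(-1.56) = 0.0594;  N(d₂) = N(-1.66) = 0.0485
C = 110·0.0594 − 130·0.9925·0.0485 = 6.5340 − 6.2577 = 0.2763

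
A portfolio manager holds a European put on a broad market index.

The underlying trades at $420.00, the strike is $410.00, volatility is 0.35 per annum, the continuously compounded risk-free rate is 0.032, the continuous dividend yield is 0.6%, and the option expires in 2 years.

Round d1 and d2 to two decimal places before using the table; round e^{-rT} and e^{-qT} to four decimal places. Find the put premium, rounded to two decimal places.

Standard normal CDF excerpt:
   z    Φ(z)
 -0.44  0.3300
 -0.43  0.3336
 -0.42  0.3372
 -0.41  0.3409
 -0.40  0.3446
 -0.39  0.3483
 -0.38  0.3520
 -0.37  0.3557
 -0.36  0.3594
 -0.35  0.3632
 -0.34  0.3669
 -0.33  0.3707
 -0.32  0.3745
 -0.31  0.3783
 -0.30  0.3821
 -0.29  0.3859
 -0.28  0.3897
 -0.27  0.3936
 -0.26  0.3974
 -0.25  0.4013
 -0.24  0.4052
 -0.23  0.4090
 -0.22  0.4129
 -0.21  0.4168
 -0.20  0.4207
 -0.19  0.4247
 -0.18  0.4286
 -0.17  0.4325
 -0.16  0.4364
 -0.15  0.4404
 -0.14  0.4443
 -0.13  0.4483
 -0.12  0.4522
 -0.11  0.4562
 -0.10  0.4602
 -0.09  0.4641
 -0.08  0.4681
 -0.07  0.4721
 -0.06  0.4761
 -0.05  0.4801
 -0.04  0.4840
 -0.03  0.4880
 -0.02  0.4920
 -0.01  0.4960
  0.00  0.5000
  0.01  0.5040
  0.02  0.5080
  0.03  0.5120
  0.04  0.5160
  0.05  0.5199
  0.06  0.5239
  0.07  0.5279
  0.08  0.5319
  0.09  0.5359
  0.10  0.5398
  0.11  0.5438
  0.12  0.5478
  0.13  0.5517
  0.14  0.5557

$63.09

σ√T = 0.35 × 1.4142 = 0.4950
d₁ = [ln(420/410) + (0.032 − 0.006 + ½·0.35²)·2] / (σ√T) = (0.0241 + 0.1745) / 0.4950 = 0.4012 which rounds to 0.40
d₂ = 0.4012 − 0.4950 = -0.0937 which rounds to -0.09
exp(−qT) = exp(−0.006·2) = 0.9881;  exp(−rT) = exp(−0.032·2) = 0.9380
N(−d₂) = N(0.09) = 0.5359;  N(−d₁) = N(-0.40) = 0.3446
P = 410·0.9380·0.5359 − 420·0.9881·0.3446 = 206.0964 − 143.0097 = 63.0867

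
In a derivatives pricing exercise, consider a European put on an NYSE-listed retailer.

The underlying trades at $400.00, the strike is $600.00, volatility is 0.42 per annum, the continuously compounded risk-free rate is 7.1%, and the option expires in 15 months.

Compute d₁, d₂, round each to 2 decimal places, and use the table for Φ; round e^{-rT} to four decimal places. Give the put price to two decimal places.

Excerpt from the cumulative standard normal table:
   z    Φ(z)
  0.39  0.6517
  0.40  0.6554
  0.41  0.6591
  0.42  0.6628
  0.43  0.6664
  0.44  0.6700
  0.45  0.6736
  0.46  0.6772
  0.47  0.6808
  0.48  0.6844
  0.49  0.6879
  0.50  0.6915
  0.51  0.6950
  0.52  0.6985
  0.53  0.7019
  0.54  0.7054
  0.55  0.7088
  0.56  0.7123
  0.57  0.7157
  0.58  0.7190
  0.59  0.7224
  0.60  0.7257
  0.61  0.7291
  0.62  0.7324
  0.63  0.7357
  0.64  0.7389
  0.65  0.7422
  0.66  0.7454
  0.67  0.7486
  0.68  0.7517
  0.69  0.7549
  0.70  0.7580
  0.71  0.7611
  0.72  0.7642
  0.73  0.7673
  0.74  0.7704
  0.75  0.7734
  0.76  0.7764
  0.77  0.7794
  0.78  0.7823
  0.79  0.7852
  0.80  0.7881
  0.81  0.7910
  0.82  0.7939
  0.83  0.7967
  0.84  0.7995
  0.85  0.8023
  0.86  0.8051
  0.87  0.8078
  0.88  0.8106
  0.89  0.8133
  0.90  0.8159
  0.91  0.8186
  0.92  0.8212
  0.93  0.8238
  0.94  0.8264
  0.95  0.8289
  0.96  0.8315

$181.46

T = 1.25;  σ√T = 0.4696
ln(S/K) + (r + σ²/2)T = ln(400/600) + (0.071 + 0.42²/2)·1.25 = -0.4055 + 0.1990 = -0.2065
d₁ = -0.2065 / 0.4696 = -0.4397 ⇒ -0.44
d₂ = d₁ − σ√T = -0.4397 − 0.4696 = -0.9093 ⇒ -0.91
e^(−rT) = e^(−0.071·1.25) = 0.9151
N(−d₂) = N(0.91) = 0.8186;  N(−d₁) = N(0.44) = 0.6700
P = 600·0.9151·0.8186 − 400·0.6700 = 449.4605 − 268.0000 = 181.4605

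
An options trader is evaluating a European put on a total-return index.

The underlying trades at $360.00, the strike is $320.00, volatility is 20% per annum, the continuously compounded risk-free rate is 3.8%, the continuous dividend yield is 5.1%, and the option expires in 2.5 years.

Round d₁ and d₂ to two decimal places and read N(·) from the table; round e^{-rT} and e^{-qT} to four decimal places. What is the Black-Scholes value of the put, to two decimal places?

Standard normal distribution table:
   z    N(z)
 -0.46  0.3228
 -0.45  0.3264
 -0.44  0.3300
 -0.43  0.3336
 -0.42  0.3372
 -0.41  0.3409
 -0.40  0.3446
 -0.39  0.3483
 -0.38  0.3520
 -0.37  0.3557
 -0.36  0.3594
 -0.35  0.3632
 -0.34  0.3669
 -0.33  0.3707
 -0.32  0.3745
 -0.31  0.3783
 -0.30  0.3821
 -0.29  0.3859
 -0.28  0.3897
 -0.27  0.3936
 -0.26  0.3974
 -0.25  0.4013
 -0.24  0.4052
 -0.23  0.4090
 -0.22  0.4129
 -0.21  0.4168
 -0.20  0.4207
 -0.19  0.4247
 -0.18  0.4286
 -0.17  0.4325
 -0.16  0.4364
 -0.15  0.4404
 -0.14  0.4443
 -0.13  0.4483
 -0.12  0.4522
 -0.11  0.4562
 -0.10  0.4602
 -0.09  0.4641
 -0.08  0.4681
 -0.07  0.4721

T = 2.5;  σ√T = 0.3162
d₁ = [ln(360/320) + (0.038 − 0.051 + ½·0.2²)·2.5] / (σ√T) = (0.1178 + 0.0175) / 0.3162 = 0.4278 → 0.43
d₂ = 0.4278 − 0.3162 = 0.1116 → 0.11
e^(−qT) = e^(−0.051·2.5) = 0.8803;  e^(−rT) = e^(−0.038·2.5) = 0.9094
P = 320·0.9094·N(-0.11) − 360·0.8803·N(-0.43) = 320·0.9094·0.4562 − 360·0.8803·0.3336 = 132.7578 − 105.7205 = 27.0373

$27.04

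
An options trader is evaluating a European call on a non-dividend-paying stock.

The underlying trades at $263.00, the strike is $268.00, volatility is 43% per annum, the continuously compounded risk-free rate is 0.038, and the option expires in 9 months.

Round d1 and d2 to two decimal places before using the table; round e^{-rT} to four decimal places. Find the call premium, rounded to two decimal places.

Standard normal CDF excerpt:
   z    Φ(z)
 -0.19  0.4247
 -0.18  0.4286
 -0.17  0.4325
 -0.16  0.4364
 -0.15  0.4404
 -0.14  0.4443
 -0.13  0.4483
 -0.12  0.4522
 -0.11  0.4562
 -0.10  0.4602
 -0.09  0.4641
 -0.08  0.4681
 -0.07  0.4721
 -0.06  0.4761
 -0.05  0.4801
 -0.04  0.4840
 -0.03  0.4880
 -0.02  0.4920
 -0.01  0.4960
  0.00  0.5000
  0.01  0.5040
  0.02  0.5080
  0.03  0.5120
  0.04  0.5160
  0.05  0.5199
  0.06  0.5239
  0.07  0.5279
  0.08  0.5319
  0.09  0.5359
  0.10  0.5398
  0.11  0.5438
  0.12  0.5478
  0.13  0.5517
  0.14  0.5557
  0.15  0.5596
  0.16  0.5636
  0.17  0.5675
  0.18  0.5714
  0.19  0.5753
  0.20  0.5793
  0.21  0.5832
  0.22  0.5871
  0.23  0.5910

T = 0.75;  σ√T = 0.3724
d₁ = [ln(263/268) + (0.038 + 0.43²/2)·0.75] / 0.3724 = [-0.0188 + 0.0978] / 0.3724 = 0.2122 → 0.21
d₂ = d₁ − σ√T = 0.2122 − 0.3724 = -0.1602 → -0.16
exp(−rT) = exp(−0.038·0.75) = 0.9719
N(d₁) = N(0.21) = 0.5832;  N(d₂) = N(-0.16) = 0.4364
C = 263·0.5832 − 268·0.9719·0.4364 = 153.3816 − 113.6688 = 39.7128

$39.71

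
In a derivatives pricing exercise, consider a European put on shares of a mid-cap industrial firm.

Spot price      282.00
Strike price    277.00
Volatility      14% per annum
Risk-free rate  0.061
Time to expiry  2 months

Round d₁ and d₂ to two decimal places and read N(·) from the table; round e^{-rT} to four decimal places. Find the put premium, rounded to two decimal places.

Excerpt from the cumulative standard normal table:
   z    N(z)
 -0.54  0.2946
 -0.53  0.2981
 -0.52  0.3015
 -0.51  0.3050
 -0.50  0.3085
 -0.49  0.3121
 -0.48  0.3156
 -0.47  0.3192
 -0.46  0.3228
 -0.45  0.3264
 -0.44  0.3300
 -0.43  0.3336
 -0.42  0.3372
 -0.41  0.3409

3.49

σ√T = 0.14·√0.1667 = 0.0572
d₁ = [ln(282/277) + (0.061 + ½·0.14²)·0.1667] / (σ√T) = (0.0179 + 0.0118) / 0.0572 = 0.5195 which rounds to 0.52
d₂ = 0.5195 − 0.0572 = 0.4623 which rounds to 0.46
exp(−rT) = exp(−0.061·0.1667) = 0.9899
P = 277·0.9899·N(-0.46) − 282·N(-0.52) = 277·0.9899·0.3228 − 282·0.3015 = 88.5125 − 85.0230 = 3.4895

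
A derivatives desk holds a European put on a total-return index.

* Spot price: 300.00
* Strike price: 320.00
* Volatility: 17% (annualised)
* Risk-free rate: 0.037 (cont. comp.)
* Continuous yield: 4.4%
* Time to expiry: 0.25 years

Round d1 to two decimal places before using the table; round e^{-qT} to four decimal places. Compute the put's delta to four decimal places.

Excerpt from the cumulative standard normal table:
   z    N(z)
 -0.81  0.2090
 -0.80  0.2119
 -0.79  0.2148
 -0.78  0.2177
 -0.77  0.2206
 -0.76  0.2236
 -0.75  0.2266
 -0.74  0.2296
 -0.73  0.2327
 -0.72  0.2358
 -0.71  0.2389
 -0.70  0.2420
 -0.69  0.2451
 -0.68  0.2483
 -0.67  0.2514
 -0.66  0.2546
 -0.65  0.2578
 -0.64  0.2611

T = 0.25;  σ√T = 0.0850
d₁ = [ln(300/320) + (0.037 − 0.044 + 0.17²/2)·0.25] / 0.0850 = [-0.0645 + 0.0019] / 0.0850 = -0.7374 ≈ -0.74
N(d₁) = N(-0.74) = 0.2296
Δ_put = e^(−qT)·(N(d₁) − 1) = 0.9891·(0.2296 − 1) = -0.7620

-0.7620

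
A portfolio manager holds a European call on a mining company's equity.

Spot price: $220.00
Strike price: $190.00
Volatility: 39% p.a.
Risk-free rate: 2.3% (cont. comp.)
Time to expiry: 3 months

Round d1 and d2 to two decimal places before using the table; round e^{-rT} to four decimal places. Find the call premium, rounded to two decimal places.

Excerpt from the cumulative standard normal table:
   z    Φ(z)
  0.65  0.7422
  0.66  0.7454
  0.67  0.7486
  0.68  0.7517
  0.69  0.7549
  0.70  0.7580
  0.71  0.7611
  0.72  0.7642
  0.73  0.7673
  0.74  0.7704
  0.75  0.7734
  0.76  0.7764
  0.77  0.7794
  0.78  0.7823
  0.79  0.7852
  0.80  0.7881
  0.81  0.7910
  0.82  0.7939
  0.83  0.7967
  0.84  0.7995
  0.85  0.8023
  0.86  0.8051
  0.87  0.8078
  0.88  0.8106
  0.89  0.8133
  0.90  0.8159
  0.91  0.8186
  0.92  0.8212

$36.32

σ√T = 0.39 × 0.5000 = 0.1950
ln(S/K) + (r + σ²/2)T = ln(220/190) + (0.023 + 0.39²/2)·0.25 = 0.1466 + 0.0248 = 0.1714
d₁ = 0.1714 / 0.1950 = 0.8788 → 0.88
d₂ = d₁ − σ√T = 0.8788 − 0.1950 = 0.6838 → 0.68
e^(−rT) = e^(−0.023·0.25) = 0.9943
C = 220·N(0.88) − 190·0.9943·N(0.68) = 220·0.8106 − 190·0.9943·0.7517 = 178.3320 − 142.0089 = 36.3231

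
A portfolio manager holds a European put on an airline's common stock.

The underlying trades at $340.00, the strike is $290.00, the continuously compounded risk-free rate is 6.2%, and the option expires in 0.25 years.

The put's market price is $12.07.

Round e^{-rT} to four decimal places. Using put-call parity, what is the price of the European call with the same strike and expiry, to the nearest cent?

e^(−rT) = e^(−0.062·0.25) = 0.9846
Put-call parity: C − P = S − K·e^(−rT) = 340 − 290·0.9846 = 340 − 285.5340 = 54.4660
C = P + (C − P) = 12.07 + (54.4660) = 66.5360

$66.54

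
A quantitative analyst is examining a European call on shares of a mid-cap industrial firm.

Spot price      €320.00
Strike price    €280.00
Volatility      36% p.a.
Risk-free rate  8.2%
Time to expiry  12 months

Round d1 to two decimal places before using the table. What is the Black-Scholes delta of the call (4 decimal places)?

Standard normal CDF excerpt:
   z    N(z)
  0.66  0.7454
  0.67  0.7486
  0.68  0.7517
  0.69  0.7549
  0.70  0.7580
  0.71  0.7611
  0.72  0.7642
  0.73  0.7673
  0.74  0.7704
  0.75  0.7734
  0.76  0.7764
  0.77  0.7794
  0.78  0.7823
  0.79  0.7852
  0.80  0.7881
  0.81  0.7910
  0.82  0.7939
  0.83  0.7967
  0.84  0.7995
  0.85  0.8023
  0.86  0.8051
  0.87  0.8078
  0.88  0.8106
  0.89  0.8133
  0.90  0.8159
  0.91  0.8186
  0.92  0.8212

T = 1;  σ√T = 0.3600
d₁ = [ln(320/280) + (0.082 + 0.36²/2)·1] / 0.3600 = [0.1335 + 0.1468] / 0.3600 = 0.7787 → 0.78
N(d₁) = N(0.78) = 0.7823
Δ_call = N(d₁) = 0.7823

0.7823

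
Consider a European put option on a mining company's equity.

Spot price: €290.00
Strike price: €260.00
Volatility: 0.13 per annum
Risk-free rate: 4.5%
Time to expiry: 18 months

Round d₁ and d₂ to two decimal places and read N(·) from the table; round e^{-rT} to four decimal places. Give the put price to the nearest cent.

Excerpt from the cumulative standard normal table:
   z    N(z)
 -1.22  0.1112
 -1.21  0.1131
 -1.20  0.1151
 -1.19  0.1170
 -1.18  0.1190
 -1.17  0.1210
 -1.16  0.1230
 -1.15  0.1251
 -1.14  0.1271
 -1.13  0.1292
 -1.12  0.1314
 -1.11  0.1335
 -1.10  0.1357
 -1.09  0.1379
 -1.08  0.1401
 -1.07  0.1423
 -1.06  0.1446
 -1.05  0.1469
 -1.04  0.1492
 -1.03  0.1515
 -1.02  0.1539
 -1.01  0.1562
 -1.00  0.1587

€2.89

σ√T = 0.13·√1.5 = 0.1592
d₁ = [ln(290/260) + (0.045 + 0.13²/2)·1.5] / 0.1592 = [0.1092 + 0.0802] / 0.1592 = 1.1894 which rounds to 1.19
d₂ = d₁ − σ√T = 1.1894 − 0.1592 = 1.0302 which rounds to 1.03
e^(−rT) = e^(−0.045·1.5) = 0.9347
N(−d₂) = N(-1.03) = 0.1515;  N(−d₁) = N(-1.19) = 0.1170
P = 260·0.9347·0.1515 − 290·0.1170 = 36.8178 − 33.9300 = 2.8878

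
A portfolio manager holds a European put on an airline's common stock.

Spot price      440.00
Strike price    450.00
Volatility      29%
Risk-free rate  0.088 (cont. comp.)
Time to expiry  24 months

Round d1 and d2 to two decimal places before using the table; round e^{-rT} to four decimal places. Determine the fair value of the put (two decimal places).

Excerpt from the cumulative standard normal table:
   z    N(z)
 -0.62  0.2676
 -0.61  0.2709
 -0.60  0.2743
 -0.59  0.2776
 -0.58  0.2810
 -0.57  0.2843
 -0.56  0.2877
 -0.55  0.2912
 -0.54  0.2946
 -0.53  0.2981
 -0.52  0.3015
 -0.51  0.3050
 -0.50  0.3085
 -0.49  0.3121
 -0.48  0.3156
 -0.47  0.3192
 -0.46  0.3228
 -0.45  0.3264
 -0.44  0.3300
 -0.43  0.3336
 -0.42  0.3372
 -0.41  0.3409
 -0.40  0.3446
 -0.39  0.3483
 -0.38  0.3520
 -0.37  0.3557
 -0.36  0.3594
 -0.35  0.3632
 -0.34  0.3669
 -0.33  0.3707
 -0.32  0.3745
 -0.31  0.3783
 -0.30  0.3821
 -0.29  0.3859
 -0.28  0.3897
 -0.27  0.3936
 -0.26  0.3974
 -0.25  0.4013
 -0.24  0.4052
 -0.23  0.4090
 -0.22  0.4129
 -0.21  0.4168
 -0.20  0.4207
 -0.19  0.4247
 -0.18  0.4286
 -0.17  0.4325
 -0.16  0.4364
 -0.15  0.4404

39.57

σ√T = 0.29 × 1.4142 = 0.4101
ln(S/K) + (r + σ²/2)T = ln(440/450) + (0.088 + 0.29²/2)·2 = -0.0225 + 0.2601 = 0.2376
d₁ = 0.2376 / 0.4101 = 0.5794 which rounds to 0.58
d₂ = d₁ − σ√T = 0.5794 − 0.4101 = 0.1693 which rounds to 0.17
exp(−rT) = exp(−0.088·2) = 0.8386
N(−d₂) = N(-0.17) = 0.4325;  N(−d₁) = N(-0.58) = 0.2810
P = 450·0.8386·0.4325 − 440·0.2810 = 163.2125 − 123.6400 = 39.5725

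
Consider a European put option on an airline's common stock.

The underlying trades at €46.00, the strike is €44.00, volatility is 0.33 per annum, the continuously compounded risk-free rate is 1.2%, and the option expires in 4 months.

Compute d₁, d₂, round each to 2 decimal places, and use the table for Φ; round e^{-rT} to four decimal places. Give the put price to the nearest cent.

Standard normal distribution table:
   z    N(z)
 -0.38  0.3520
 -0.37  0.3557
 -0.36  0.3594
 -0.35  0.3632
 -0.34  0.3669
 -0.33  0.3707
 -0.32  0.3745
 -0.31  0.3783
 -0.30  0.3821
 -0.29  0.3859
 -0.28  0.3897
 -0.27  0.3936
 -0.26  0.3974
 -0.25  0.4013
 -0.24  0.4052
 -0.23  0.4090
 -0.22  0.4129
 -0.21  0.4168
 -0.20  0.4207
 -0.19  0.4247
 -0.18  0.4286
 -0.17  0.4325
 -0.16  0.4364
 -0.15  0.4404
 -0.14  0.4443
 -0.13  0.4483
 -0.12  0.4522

€2.42

σ√T = 0.33·√0.3333 = 0.1905
ln(S/K) + (r + σ²/2)T = ln(46/44) + (0.012 + 0.33²/2)·0.3333 = 0.0445 + 0.0222 = 0.0666
d₁ = 0.0666 / 0.1905 = 0.3496 ≈ 0.35
d₂ = d₁ − σ√T = 0.3496 − 0.1905 = 0.1590 ≈ 0.16
e^(−rT) = e^(−0.012·0.3333) = 0.9960
N(−d₂) = N(-0.16) = 0.4364;  N(−d₁) = N(-0.35) = 0.3632
P = 44·0.9960·0.4364 − 46·0.3632 = 19.1248 − 16.7072 = 2.4176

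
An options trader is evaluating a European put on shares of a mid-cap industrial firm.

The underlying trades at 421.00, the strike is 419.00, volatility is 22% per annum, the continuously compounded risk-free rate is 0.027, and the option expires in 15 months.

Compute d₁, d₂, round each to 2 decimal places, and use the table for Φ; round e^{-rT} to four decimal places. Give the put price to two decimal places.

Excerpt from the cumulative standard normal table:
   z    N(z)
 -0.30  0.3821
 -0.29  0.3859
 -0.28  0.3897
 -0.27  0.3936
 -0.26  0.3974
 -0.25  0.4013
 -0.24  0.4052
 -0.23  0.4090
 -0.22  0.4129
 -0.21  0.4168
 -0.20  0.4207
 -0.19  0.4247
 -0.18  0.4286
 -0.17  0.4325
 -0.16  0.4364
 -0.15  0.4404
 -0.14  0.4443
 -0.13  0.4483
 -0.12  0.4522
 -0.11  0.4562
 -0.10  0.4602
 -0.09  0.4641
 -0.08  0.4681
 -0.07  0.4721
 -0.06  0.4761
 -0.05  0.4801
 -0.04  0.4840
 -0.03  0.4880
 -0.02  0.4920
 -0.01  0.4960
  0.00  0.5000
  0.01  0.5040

33.62

T = 1.25;  σ√T = 0.2460
d₁ = [ln(421/419) + (0.027 + ½·0.22²)·1.25] / (σ√T) = (0.0048 + 0.0640) / 0.2460 = 0.2796 → 0.28
d₂ = 0.2796 − 0.2460 = 0.0336 → 0.03
exp(−rT) = exp(−0.027·1.25) = 0.9668
P = 419·0.9668·N(-0.03) − 421·N(-0.28) = 419·0.9668·0.4880 − 421·0.3897 = 197.6835 − 164.0637 = 33.6198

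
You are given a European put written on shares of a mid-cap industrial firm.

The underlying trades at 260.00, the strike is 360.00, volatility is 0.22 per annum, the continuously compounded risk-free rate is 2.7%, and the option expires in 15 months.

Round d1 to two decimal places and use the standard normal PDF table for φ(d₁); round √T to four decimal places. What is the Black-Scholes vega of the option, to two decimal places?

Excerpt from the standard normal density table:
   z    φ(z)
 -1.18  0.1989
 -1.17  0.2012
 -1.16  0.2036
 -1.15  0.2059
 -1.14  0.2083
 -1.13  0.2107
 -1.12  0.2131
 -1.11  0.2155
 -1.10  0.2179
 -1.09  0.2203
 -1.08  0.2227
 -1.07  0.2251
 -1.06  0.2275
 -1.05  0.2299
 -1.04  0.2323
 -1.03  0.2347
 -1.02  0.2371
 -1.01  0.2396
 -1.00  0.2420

σ√T = 0.22·√1.25 = 0.2460
d₁ = [ln(260/360) + (0.027 + 0.22²/2)·1.25] / 0.2460 = [-0.3254 + 0.0640] / 0.2460 = -1.0628 ≈ -1.06
√T = √1.25 = 1.1180
φ(d₁) = φ(-1.06) = 0.2275
vega = S·φ(d₁)·√T = 260·0.2275·1.1180 = 66.1297

66.13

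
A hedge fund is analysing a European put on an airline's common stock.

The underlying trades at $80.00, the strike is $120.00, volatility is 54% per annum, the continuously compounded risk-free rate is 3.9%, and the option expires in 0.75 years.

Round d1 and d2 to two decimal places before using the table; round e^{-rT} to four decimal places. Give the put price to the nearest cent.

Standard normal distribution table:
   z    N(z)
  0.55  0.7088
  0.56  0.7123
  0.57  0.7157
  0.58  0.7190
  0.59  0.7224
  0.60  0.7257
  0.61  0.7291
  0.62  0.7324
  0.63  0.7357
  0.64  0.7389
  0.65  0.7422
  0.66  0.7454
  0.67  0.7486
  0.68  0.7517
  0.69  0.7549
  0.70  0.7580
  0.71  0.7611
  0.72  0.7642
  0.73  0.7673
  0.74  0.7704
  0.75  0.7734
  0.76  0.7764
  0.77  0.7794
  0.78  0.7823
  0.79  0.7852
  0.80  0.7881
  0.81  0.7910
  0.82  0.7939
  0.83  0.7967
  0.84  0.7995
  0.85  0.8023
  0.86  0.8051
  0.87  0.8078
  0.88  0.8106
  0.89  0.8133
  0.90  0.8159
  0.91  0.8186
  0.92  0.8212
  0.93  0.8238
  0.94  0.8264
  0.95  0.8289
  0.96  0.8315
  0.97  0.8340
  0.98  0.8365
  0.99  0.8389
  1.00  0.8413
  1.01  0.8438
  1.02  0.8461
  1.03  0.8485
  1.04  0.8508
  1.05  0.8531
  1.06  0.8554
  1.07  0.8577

$41.90

σ√T = 0.54·√0.75 = 0.4677
d₁ = [ln(80/120) + (0.039 + ½·0.54²)·0.75] / (σ√T) = (-0.4055 + 0.1386) / 0.4677 = -0.5706 which rounds to -0.57
d₂ = -0.5706 − 0.4677 = -1.0383 which rounds to -1.04
e^(−rT) = e^(−0.039·0.75) = 0.9712
N(−d₂) = N(1.04) = 0.8508;  N(−d₁) = N(0.57) = 0.7157
P = 120·0.9712·0.8508 − 80·0.7157 = 99.1556 − 57.2560 = 41.8996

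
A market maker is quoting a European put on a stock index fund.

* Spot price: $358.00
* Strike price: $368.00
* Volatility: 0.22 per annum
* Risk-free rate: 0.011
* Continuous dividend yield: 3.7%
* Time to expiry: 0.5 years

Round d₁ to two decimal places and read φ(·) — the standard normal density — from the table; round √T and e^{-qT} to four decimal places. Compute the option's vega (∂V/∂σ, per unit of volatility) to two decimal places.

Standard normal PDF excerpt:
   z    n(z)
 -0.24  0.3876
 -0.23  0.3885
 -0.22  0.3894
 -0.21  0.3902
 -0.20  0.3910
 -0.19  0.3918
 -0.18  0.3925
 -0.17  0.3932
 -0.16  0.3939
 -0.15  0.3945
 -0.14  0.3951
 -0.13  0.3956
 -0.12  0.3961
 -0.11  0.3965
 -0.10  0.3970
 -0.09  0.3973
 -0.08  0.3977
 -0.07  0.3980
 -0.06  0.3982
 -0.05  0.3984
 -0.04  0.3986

σ√T = 0.22·√0.5 = 0.1556
d₁ = [ln(358/368) + (0.011 − 0.037 + 0.22²/2)·0.5] / 0.1556 = [-0.0275 − 0.0009] / 0.1556 = -0.1829 ≈ -0.18
√T = √0.5 = 0.7071
φ(d₁) = φ(-0.18) = 0.3925
e^(−qT) = e^(−0.037·0.5) = 0.9817
vega = S·e^(−qT)·φ(d₁)·√T = 358·0.9817·0.3925·0.7071 = 97.5399

97.54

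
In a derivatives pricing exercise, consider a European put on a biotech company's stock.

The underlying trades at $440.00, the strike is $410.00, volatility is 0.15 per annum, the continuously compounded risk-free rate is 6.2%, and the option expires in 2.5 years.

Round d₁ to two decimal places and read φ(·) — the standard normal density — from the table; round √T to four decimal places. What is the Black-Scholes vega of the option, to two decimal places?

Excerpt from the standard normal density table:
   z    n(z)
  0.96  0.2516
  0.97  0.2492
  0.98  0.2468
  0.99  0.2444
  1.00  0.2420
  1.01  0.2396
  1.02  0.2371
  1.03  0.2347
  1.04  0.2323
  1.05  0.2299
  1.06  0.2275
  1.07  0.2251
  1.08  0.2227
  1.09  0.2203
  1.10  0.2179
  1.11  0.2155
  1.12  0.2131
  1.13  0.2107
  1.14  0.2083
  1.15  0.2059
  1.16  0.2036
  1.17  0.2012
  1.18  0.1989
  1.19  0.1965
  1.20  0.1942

156.60

σ√T = 0.15 × 1.5811 = 0.2372
d₁ = [ln(440/410) + (0.062 + ½·0.15²)·2.5] / (σ√T) = (0.0706 + 0.1831) / 0.2372 = 1.0699 → 1.07
√T = √2.5 = 1.5811
φ(d₁) = φ(1.07) = 0.2251
vega = S·φ(d₁)·√T = 440·0.2251·1.5811 = 156.5985
(Call and put vega coincide under Black-Scholes.)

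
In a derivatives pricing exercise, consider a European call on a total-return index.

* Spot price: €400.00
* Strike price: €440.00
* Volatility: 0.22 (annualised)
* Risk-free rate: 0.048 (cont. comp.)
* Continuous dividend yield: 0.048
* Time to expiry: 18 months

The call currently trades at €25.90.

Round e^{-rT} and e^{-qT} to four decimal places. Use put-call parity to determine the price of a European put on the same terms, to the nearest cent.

€63.12

exp(−qT) = exp(−0.048·1.5) = 0.9305;  exp(−rT) = exp(−0.048·1.5) = 0.9305
Put-call parity: C − P = S·e^(−qT) − K·e^(−rT) = 400·0.9305 − 440·0.9305 = 372.2000 − 409.4200 = -37.2200
P = C − (C − P) = 25.90 − (-37.2200) = 63.1200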